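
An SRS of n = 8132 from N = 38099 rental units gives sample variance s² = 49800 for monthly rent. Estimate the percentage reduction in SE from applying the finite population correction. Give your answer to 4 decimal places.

11.3120

f = n/N = 8132/38099 = 0.21344392.
SE_no-fpc = √(s²/n) = 2.4746626; SE_fpc = √((1−f)s²/n) = 2.1947286.
Ratio = √(1−f) = 0.88687997. Reduction = 100·(1 − 0.88687997) = 11.3120%.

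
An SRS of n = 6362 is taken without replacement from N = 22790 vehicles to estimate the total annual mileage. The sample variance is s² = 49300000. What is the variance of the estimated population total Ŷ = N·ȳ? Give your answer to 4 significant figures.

Var(Ŷ) = N²·Var(ȳ) = N²·(1 − n/N)·s²/n.
f = 6362/22790 = 0.27915753; Var(ȳ) = 0.72084247·49300000/6362 = 5585.906.
Var(Ŷ) = 22790² · 5585.906 = 2.9012308 × 10^12.

2.901 × 10^12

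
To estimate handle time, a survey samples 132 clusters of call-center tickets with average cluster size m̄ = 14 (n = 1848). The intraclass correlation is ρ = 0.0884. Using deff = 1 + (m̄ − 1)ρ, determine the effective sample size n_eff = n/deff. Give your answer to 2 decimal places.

859.85

deff = 1 + (14 − 1)·0.0884 = 1 + 1.1492 = 2.1492.
n_eff = 1848 / 2.1492 = 859.85.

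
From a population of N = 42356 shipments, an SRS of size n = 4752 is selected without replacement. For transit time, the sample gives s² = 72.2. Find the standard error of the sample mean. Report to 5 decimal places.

0.11614

Under SRS without replacement, Var(ȳ) = (1 − f)·s²/n with f = n/N = 4752/42356 = 0.11219190.
Var(ȳ) = (1 − 0.11219190)·72.2/4752 = 0.88780810·0.015193603 = 0.013489004.
SE(ȳ) = √(0.013489004) = 0.11614.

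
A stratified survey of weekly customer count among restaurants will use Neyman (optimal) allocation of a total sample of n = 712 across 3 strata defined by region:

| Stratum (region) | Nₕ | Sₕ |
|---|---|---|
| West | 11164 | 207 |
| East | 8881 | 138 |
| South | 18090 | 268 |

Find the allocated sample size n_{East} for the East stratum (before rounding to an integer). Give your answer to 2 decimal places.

Neyman allocation: nₕ = n·NₕSₕ / Σⱼ NⱼSⱼ.
Σ NⱼSⱼ = 11164·207 + 8881·138 + 18090·268 = 8.384646 × 10^6.
n_{East} = 712·8881·138 / (8.384646 × 10^6) = 104.07.

104.07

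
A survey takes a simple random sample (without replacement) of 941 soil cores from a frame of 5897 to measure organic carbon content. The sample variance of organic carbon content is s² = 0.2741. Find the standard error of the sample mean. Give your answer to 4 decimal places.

Under SRS without replacement, Var(ȳ) = (1 − f)·s²/n with f = n/N = 941/5897 = 0.15957266.
Var(ȳ) = (1 − 0.15957266)·0.2741/941 = 0.84042734·2.9128587 × 10^-4 = 2.448046 × 10^-4.
SE(ȳ) = √(2.448046 × 10^-4) = 0.0156.

0.0156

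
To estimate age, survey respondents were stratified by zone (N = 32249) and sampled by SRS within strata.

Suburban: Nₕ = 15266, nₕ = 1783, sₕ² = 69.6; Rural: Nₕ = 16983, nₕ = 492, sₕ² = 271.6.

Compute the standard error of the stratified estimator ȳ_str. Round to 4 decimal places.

Var(ȳ_str) = Σₕ Wₕ²(1 − fₕ)sₕ²/nₕ with Wₕ = Nₕ/N, N = 32249.
Suburban: Wₕ = 0.47337902; term = 0.47337902²·(1 − 0.11679549)·69.6/1783 = 0.0077256883.
Rural: Wₕ = 0.52662098; term = 0.52662098²·(1 − 0.02897015)·271.6/492 = 0.14865981.
Sum = 0.1563855.
SE = √(0.1563855) = 0.3955.

0.3955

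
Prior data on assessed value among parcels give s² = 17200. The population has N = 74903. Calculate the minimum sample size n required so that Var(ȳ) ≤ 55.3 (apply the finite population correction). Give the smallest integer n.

310

Without fpc, n₀ = s²/D = 17200/55.3 = 311.0307.
With fpc, (1 − n/N)·s²/n ≤ D requires n ≥ n₀/(1 + n₀/N) = 311.0307/(1 + 311.0307/74903) = 309.7445.
Rounding up, n = 310.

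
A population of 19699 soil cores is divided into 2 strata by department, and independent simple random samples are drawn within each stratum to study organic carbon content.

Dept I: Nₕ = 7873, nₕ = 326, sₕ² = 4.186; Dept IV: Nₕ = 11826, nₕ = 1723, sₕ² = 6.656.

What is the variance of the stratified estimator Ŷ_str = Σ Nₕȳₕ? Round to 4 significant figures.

Var(Ŷ_str) = Σₕ Nₕ²(1 − fₕ)sₕ²/nₕ.
Dept I: 7873²·(1 − 326/7873)·4.186/326 = 762950.26.
Dept IV: 11826²·(1 − 1723/11826)·6.656/1723 = 461547.35.
Sum = 1.2244976 × 10^6.

1.224 × 10^6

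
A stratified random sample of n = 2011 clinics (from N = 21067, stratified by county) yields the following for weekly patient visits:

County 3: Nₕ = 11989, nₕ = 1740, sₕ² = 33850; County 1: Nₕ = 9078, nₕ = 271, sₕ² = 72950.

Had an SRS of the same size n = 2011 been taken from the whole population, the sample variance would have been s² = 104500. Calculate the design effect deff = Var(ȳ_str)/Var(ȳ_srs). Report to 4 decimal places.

1.1462

Var(ȳ_str) = Σ Wₕ²(1−fₕ)sₕ²/nₕ with Wₕ = Nₕ/21067:
  County 3: (11989/21067)²·(1−1740/11989)·33850/1740 = 5.3860265
  County 1: (9078/21067)²·(1−271/9078)·72950/271 = 48.491854
  → Var(ȳ_str) = 53.877881.
Var(ȳ_srs) = (1 − 2011/21067)·104500/2011 = 47.003832.
deff = 53.877881 / 47.003832 = 1.1462.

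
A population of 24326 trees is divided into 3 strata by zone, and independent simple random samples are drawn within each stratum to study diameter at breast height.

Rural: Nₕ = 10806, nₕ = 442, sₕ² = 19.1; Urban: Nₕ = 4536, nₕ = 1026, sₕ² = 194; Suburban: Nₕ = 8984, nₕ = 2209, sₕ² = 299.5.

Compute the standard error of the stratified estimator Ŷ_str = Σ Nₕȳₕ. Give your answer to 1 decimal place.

4012.8

Var(Ŷ_str) = Σₕ Nₕ²(1 − fₕ)sₕ²/nₕ.
Rural: 10806²·(1 − 442/10806)·19.1/442 = 4.8395331 × 10^6.
Urban: 4536²·(1 − 1026/4536)·194/1026 = 3.0104716 × 10^6.
Suburban: 8984²·(1 − 2209/8984)·299.5/2209 = 8.2523978 × 10^6.
Sum = 1.6102403 × 10^7.
SE = √(1.6102403 × 10^7) = 4012.8.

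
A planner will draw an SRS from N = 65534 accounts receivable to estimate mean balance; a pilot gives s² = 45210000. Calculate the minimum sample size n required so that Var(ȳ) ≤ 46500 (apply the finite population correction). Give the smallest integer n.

959

Without fpc, n₀ = s²/D = 45210000/46500 = 972.2581.
With fpc, (1 − n/N)·s²/n ≤ D requires n ≥ n₀/(1 + n₀/N) = 972.2581/(1 + 972.2581/65534) = 958.0446.
Rounding up, n = 959.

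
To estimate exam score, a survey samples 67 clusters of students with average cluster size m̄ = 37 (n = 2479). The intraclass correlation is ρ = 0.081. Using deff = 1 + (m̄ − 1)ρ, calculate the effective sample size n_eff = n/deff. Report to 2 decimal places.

deff = 1 + (37 − 1)·0.081 = 1 + 2.916 = 3.916.
n_eff = 2479 / 3.916 = 633.04.

633.04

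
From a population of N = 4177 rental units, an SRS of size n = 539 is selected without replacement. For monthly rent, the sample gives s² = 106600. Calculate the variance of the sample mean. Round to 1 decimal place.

172.3

Under SRS without replacement, Var(ȳ) = (1 − f)·s²/n with f = n/N = 539/4177 = 0.12903998.
Var(ȳ) = (1 − 0.12903998)·106600/539 = 0.87096002·197.77365 = 172.25295.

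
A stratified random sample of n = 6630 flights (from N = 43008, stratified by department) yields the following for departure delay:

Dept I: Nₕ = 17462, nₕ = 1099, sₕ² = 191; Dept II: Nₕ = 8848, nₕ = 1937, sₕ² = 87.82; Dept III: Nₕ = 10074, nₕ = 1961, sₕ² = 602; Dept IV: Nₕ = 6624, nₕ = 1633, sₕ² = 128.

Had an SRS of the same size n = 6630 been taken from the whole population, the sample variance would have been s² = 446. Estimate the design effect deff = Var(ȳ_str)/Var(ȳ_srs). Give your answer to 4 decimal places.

0.7612

Var(ȳ_str) = Σ Wₕ²(1−fₕ)sₕ²/nₕ with Wₕ = Nₕ/43008:
  Dept I: (17462/43008)²·(1−1099/17462)·191/1099 = 0.026846897
  Dept II: (8848/43008)²·(1−1937/8848)·87.82/1937 = 0.0014988264
  Dept III: (10074/43008)²·(1−1961/10074)·602/1961 = 0.013564501
  Dept IV: (6624/43008)²·(1−1633/6624)·128/1633 = 0.001400984
  → Var(ȳ_str) = 0.043311208.
Var(ȳ_srs) = (1 − 6630/43008)·446/6630 = 0.056899821.
deff = 0.043311208 / 0.056899821 = 0.7612.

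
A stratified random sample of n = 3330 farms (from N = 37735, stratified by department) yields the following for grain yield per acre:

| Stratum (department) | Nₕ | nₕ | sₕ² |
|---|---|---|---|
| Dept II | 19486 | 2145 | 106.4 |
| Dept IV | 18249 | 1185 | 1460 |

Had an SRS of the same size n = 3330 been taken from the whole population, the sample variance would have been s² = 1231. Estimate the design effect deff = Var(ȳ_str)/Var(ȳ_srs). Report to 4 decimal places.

0.8343

Var(ȳ_str) = Σ Wₕ²(1−fₕ)sₕ²/nₕ with Wₕ = Nₕ/37735:
  Dept II: (19486/37735)²·(1−2145/19486)·106.4/2145 = 0.011771247
  Dept IV: (18249/37735)²·(1−1185/18249)·1460/1185 = 0.26944226
  → Var(ȳ_str) = 0.28121351.
Var(ȳ_srs) = (1 − 3330/37735)·1231/3330 = 0.33704744.
deff = 0.28121351 / 0.33704744 = 0.8343.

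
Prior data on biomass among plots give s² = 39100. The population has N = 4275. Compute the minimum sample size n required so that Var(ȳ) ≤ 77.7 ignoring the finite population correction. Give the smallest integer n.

Without fpc, n₀ = s²/D = 39100/77.7 = 503.2175.
Rounding up, n = 504.

504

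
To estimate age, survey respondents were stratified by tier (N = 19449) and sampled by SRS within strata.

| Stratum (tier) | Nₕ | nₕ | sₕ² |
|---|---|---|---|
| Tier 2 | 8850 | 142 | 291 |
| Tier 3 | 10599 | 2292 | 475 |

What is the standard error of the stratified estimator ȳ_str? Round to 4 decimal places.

Var(ȳ_str) = Σₕ Wₕ²(1 − fₕ)sₕ²/nₕ with Wₕ = Nₕ/N, N = 19449.
Tier 2: Wₕ = 0.45503625; term = 0.45503625²·(1 − 0.01604520)·291/142 = 0.41751471.
Tier 3: Wₕ = 0.54496375; term = 0.54496375²·(1 − 0.21624682)·475/2292 = 0.048238472.
Sum = 0.46575318.
SE = √(0.46575318) = 0.6825.

0.6825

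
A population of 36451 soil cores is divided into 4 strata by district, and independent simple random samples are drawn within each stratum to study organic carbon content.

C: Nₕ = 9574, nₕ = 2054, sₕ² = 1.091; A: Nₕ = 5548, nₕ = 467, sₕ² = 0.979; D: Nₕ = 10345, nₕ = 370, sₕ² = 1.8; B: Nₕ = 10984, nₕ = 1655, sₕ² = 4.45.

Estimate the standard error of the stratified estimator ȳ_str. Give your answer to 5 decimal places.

0.02566

Var(ȳ_str) = Σₕ Wₕ²(1 − fₕ)sₕ²/nₕ with Wₕ = Nₕ/N, N = 36451.
C: Wₕ = 0.26265397; term = 0.26265397²·(1 − 0.21453938)·1.091/2054 = 2.8781716 × 10^-5.
A: Wₕ = 0.15220433; term = 0.15220433²·(1 − 0.08417448)·0.979/467 = 4.4476701 × 10^-5.
D: Wₕ = 0.28380566; term = 0.28380566²·(1 − 0.03576607)·1.8/370 = 3.77829 × 10^-4.
B: Wₕ = 0.30133604; term = 0.30133604²·(1 − 0.15067371)·4.45/1655 = 2.0736657 × 10^-4.
Sum = 6.5845399 × 10^-4.
SE = √(6.5845399 × 10^-4) = 0.02566.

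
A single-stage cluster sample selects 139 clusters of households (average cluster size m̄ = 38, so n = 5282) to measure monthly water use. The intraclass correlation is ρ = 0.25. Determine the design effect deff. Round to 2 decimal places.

deff = 1 + (38 − 1)·0.25 = 1 + 9.25 = 10.25.

10.25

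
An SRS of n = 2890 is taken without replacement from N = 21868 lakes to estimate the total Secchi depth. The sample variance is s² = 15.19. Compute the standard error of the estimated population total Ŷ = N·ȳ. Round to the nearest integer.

1477

Var(Ŷ) = N²·Var(ȳ) = N²·(1 − n/N)·s²/n.
f = 2890/21868 = 0.13215658; Var(ȳ) = 0.86784342·15.19/2890 = 0.0045614331.
Var(Ŷ) = 21868² · 0.0045614331 = 2.1813203 × 10^6.
SE(Ŷ) = √(2.1813203 × 10^6) = 1477.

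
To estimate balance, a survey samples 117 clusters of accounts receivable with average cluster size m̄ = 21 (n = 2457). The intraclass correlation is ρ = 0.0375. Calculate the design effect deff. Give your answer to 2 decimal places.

deff = 1 + (21 − 1)·0.0375 = 1 + 0.75 = 1.75.

1.75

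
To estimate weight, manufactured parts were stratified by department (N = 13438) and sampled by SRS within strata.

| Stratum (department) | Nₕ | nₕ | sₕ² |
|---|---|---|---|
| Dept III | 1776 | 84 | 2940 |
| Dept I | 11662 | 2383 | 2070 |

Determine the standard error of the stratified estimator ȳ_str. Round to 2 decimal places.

Var(ȳ_str) = Σₕ Wₕ²(1 − fₕ)sₕ²/nₕ with Wₕ = Nₕ/N, N = 13438.
Dept III: Wₕ = 0.13216252; term = 0.13216252²·(1 − 0.04729730)·2940/84 = 0.58242779.
Dept I: Wₕ = 0.86783748; term = 0.86783748²·(1 − 0.20433888)·2070/2383 = 0.52053656.
Sum = 1.1029644.
SE = √(1.1029644) = 1.05.

1.05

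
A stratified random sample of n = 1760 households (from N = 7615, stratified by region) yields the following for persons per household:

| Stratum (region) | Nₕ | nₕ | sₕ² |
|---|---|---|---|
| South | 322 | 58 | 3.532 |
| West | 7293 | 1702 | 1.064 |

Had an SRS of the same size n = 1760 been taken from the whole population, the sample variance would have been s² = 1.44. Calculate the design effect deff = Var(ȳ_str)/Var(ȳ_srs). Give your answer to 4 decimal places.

0.8407

Var(ȳ_str) = Σ Wₕ²(1−fₕ)sₕ²/nₕ with Wₕ = Nₕ/7615:
  South: (322/7615)²·(1−58/322)·3.532/58 = 8.927147 × 10^-5
  West: (7293/7615)²·(1−1702/7293)·1.064/1702 = 4.3958004 × 10^-4
  → Var(ȳ_str) = 5.2885151 × 10^-4.
Var(ȳ_srs) = (1 − 1760/7615)·1.44/1760 = 6.2908136 × 10^-4.
deff = (5.2885151 × 10^-4) / (6.2908136 × 10^-4) = 0.8407.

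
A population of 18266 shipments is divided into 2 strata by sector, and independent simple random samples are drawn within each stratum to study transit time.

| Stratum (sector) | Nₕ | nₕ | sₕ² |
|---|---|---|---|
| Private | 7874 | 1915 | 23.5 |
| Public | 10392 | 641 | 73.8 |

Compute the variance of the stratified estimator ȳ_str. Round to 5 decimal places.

Var(ȳ_str) = Σₕ Wₕ²(1 − fₕ)sₕ²/nₕ with Wₕ = Nₕ/N, N = 18266.
Private: Wₕ = 0.43107413; term = 0.43107413²·(1 − 0.24320549)·23.5/1915 = 0.0017257623.
Public: Wₕ = 0.56892587; term = 0.56892587²·(1 − 0.06168206)·73.8/641 = 0.034967108.
Sum = 0.03669287.

0.03669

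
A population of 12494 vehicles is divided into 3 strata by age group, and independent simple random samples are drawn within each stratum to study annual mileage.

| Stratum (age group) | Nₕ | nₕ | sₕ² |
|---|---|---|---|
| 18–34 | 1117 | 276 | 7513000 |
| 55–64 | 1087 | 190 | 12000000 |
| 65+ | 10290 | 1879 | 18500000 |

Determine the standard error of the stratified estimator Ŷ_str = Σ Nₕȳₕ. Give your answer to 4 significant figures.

Var(Ŷ_str) = Σₕ Nₕ²(1 − fₕ)sₕ²/nₕ.
18–34: 1117²·(1 − 276/1117)·7513000/276 = 2.5571339 × 10^10.
55–64: 1087²·(1 − 190/1087)·12000000/190 = 6.1581411 × 10^10.
65+: 10290²·(1 − 1879/10290)·18500000/1879 = 8.5213412 × 10^11.
Sum = 9.3928687 × 10^11.
SE = √(9.3928687 × 10^11) = 969200.

969200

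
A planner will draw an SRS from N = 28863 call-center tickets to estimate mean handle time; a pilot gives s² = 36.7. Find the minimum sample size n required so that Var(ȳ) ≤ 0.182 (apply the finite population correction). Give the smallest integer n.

Without fpc, n₀ = s²/D = 36.7/0.182 = 201.6484.
With fpc, (1 − n/N)·s²/n ≤ D requires n ≥ n₀/(1 + n₀/N) = 201.6484/(1 + 201.6484/28863) = 200.2494.
Rounding up, n = 201.

201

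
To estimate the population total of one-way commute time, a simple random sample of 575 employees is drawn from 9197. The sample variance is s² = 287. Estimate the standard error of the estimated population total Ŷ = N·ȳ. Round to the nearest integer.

6291

Var(Ŷ) = N²·Var(ȳ) = N²·(1 − n/N)·s²/n.
f = 575/9197 = 0.06252039; Var(ȳ) = 0.93747961·287/575 = 0.46792461.
Var(Ŷ) = 9197² · 0.46792461 = 3.9579314 × 10^7.
SE(Ŷ) = √(3.9579314 × 10^7) = 6291.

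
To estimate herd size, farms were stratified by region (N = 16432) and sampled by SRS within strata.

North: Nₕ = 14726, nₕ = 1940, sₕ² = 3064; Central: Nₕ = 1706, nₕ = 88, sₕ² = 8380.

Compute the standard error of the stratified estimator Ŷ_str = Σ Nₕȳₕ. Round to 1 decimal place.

Var(Ŷ_str) = Σₕ Nₕ²(1 − fₕ)sₕ²/nₕ.
North: 14726²·(1 − 1940/14726)·3064/1940 = 2.9737642 × 10^8.
Central: 1706²·(1 − 88/1706)·8380/88 = 2.628566 × 10^8.
Sum = 5.6023302 × 10^8.
SE = √(5.6023302 × 10^8) = 23669.2.

23669.2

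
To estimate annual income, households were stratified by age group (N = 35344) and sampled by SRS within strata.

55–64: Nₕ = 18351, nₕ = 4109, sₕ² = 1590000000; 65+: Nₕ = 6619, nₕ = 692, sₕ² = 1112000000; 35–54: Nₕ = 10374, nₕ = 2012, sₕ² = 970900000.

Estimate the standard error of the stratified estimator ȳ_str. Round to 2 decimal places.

Var(ȳ_str) = Σₕ Wₕ²(1 − fₕ)sₕ²/nₕ with Wₕ = Nₕ/N, N = 35344.
55–64: Wₕ = 0.51921118; term = 0.51921118²·(1 − 0.22391150)·1590000000/4109 = 80958.099.
65+: Wₕ = 0.18727365; term = 0.18727365²·(1 − 0.10454751)·1112000000/692 = 50465.503.
35–54: Wₕ = 0.29351517; term = 0.29351517²·(1 − 0.19394640)·970900000/2012 = 33509.777.
Sum = 164933.38.
SE = √(164933.38) = 406.12.

406.12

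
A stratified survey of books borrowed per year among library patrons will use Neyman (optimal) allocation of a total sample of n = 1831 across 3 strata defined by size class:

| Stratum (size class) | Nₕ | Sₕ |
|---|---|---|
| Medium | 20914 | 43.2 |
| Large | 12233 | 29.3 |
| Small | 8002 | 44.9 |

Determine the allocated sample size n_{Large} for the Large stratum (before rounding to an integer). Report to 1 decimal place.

Neyman allocation: nₕ = n·NₕSₕ / Σⱼ NⱼSⱼ.
Σ NⱼSⱼ = 20914·43.2 + 12233·29.3 + 8002·44.9 = 1.6212015 × 10^6.
n_{Large} = 1831·12233·29.3 / (1.6212015 × 10^6) = 404.8.

404.8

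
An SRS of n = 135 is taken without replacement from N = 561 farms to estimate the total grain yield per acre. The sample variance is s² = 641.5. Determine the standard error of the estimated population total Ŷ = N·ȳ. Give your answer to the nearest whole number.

Var(Ŷ) = N²·Var(ȳ) = N²·(1 − n/N)·s²/n.
f = 135/561 = 0.24064171; Var(ȳ) = 0.75935829·641.5/135 = 3.6083581.
Var(Ŷ) = 561² · 3.6083581 = 1.1356261 × 10^6.
SE(Ŷ) = √(1.1356261 × 10^6) = 1066.

1066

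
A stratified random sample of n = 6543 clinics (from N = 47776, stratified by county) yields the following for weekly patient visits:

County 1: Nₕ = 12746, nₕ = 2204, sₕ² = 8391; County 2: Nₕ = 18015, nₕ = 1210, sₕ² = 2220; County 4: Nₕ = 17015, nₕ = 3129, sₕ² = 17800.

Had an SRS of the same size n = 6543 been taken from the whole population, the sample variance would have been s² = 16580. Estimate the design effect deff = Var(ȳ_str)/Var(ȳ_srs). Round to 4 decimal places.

Var(ȳ_str) = Σ Wₕ²(1−fₕ)sₕ²/nₕ with Wₕ = Nₕ/47776:
  County 1: (12746/47776)²·(1−2204/12746)·8391/2204 = 0.22411942
  County 2: (18015/47776)²·(1−1210/18015)·2220/1210 = 0.2433441
  County 4: (17015/47776)²·(1−3129/17015)·17800/3129 = 0.58884905
  → Var(ȳ_str) = 1.0563126.
Var(ȳ_srs) = (1 − 6543/47776)·16580/6543 = 2.1869696.
deff = 1.0563126 / 2.1869696 = 0.4830.

0.4830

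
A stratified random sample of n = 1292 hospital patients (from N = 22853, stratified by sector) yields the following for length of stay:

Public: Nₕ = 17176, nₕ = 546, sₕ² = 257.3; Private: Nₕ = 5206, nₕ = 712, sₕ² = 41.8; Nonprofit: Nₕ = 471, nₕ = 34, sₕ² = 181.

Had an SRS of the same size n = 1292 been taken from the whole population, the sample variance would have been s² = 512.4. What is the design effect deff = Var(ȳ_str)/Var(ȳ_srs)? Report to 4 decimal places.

0.7015

Var(ȳ_str) = Σ Wₕ²(1−fₕ)sₕ²/nₕ with Wₕ = Nₕ/22853:
  Public: (17176/22853)²·(1−546/17176)·257.3/546 = 0.25773594
  Private: (5206/22853)²·(1−712/5206)·41.8/712 = 0.0026299475
  Nonprofit: (471/22853)²·(1−34/471)·181/34 = 0.0020980487
  → Var(ȳ_str) = 0.26246394.
Var(ȳ_srs) = (1 − 1292/22853)·512.4/1292 = 0.37417286.
deff = 0.26246394 / 0.37417286 = 0.7015.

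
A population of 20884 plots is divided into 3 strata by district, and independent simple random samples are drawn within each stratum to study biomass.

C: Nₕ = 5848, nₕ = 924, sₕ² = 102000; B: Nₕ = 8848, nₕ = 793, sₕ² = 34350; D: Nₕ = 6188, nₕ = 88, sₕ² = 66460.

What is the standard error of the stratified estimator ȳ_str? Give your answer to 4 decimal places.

Var(ȳ_str) = Σₕ Wₕ²(1 − fₕ)sₕ²/nₕ with Wₕ = Nₕ/N, N = 20884.
C: Wₕ = 0.28002298; term = 0.28002298²·(1 − 0.15800274)·102000/924 = 7.2883.
B: Wₕ = 0.42367363; term = 0.42367363²·(1 − 0.08962477)·34350/793 = 7.0784284.
D: Wₕ = 0.29630339; term = 0.29630339²·(1 − 0.01422107)·66460/88 = 65.362768.
Sum = 79.729496.
SE = √(79.729496) = 8.9291.

8.9291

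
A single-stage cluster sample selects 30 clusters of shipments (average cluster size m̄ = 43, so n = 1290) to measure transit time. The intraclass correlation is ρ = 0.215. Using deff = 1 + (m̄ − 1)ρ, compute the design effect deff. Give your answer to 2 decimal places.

deff = 1 + (43 − 1)·0.215 = 1 + 9.03 = 10.03.

10.03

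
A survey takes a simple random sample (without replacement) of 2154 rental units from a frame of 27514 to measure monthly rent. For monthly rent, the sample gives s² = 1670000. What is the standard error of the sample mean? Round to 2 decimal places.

Under SRS without replacement, Var(ȳ) = (1 − f)·s²/n with f = n/N = 2154/27514 = 0.07828742.
Var(ȳ) = (1 − 0.07828742)·1670000/2154 = 0.92171258·775.30176 = 714.60539.
SE(ȳ) = √(714.60539) = 26.73.

26.73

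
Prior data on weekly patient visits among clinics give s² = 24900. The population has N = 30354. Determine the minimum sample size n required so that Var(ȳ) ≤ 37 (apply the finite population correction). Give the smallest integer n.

Without fpc, n₀ = s²/D = 24900/37 = 672.9730.
With fpc, (1 − n/N)·s²/n ≤ D requires n ≥ n₀/(1 + n₀/N) = 672.9730/(1 + 672.9730/30354) = 658.3763.
Rounding up, n = 659.

659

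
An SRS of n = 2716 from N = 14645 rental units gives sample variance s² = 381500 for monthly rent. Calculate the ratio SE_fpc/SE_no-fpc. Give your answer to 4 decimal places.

0.9025

f = n/N = 2716/14645 = 0.18545579.
SE_no-fpc = √(s²/n) = 11.851747; SE_fpc = √((1−f)s²/n) = 10.696451.
Ratio = √(1−f) = 0.90252103.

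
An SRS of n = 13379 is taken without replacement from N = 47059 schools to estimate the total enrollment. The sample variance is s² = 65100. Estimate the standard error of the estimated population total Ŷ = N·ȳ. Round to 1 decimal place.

87818.5

Var(Ŷ) = N²·Var(ȳ) = N²·(1 − n/N)·s²/n.
f = 13379/47059 = 0.28430268; Var(ȳ) = 0.71569732·65100/13379 = 3.4824647.
Var(Ŷ) = 47059² · 3.4824647 = 7.7120904 × 10^9.
SE(Ŷ) = √(7.7120904 × 10^9) = 87818.5.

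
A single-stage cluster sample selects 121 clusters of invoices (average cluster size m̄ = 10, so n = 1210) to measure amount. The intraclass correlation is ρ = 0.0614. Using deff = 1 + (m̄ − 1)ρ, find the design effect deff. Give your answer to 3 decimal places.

deff = 1 + (10 − 1)·0.0614 = 1 + 0.5526 = 1.5526.

1.553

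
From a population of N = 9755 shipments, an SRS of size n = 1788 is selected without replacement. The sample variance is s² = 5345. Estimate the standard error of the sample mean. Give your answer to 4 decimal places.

1.5625

Under SRS without replacement, Var(ȳ) = (1 − f)·s²/n with f = n/N = 1788/9755 = 0.18329062.
Var(ȳ) = (1 − 0.18329062)·5345/1788 = 0.81670938·2.9893736 = 2.4414495.
SE(ȳ) = √(2.4414495) = 1.5625.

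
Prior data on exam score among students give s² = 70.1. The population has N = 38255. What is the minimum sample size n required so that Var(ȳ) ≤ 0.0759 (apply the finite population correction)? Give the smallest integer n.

Without fpc, n₀ = s²/D = 70.1/0.0759 = 923.5837.
With fpc, (1 − n/N)·s²/n ≤ D requires n ≥ n₀/(1 + n₀/N) = 923.5837/(1 + 923.5837/38255) = 901.8114.
Rounding up, n = 902.

902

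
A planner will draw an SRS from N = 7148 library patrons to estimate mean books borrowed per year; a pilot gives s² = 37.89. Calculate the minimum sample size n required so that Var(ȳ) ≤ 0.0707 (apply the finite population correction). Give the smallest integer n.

Without fpc, n₀ = s²/D = 37.89/0.0707 = 535.9264.
With fpc, (1 − n/N)·s²/n ≤ D requires n ≥ n₀/(1 + n₀/N) = 535.9264/(1 + 535.9264/7148) = 498.5474.
Rounding up, n = 499.

499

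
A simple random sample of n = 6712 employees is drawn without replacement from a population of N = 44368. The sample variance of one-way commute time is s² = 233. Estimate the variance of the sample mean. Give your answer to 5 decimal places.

Under SRS without replacement, Var(ȳ) = (1 − f)·s²/n with f = n/N = 6712/44368 = 0.15128020.
Var(ȳ) = (1 − 0.15128020)·233/6712 = 0.84871980·0.034713945 = 0.029462413.

0.02946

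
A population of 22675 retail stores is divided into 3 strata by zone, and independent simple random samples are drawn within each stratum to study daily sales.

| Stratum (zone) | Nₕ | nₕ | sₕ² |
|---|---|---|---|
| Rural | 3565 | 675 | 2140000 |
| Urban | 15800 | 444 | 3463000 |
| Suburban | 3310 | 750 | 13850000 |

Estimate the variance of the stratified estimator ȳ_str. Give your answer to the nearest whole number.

4048

Var(ȳ_str) = Σₕ Wₕ²(1 − fₕ)sₕ²/nₕ with Wₕ = Nₕ/N, N = 22675.
Rural: Wₕ = 0.15722161; term = 0.15722161²·(1 − 0.18934081)·2140000/675 = 63.529112.
Urban: Wₕ = 0.69680265; term = 0.69680265²·(1 − 0.02810127)·3463000/444 = 3680.528.
Suburban: Wₕ = 0.14597574; term = 0.14597574²·(1 − 0.22658610)·13850000/750 = 304.34199.
Sum = 4048.3991.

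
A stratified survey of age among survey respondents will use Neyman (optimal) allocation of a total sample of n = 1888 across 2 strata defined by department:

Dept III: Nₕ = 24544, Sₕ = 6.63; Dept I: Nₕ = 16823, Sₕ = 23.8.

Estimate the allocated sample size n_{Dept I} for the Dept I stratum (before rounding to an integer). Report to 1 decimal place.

1342.4

Neyman allocation: nₕ = n·NₕSₕ / Σⱼ NⱼSⱼ.
Σ NⱼSⱼ = 24544·6.63 + 16823·23.8 = 563114.12.
n_{Dept I} = 1888·16823·23.8 / 563114.12 = 1342.4.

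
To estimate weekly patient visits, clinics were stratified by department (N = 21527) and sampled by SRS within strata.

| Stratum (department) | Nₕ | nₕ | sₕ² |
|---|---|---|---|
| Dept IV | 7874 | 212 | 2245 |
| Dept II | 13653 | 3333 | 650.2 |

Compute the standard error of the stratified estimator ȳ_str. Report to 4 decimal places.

Var(ȳ_str) = Σₕ Wₕ²(1 − fₕ)sₕ²/nₕ with Wₕ = Nₕ/N, N = 21527.
Dept IV: Wₕ = 0.36577322; term = 0.36577322²·(1 − 0.02692405)·2245/212 = 1.3786405.
Dept II: Wₕ = 0.63422678; term = 0.63422678²·(1 − 0.24412217)·650.2/3333 = 0.059313345.
Sum = 1.4379538.
SE = √(1.4379538) = 1.1991.

1.1991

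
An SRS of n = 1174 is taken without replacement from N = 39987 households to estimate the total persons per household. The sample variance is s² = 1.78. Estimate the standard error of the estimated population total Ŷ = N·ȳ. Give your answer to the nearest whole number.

1534

Var(Ŷ) = N²·Var(ȳ) = N²·(1 − n/N)·s²/n.
f = 1174/39987 = 0.02935954; Var(ȳ) = 0.97064046·1.78/1174 = 0.0014716695.
Var(Ŷ) = 39987² · 0.0014716695 = 2.3531409 × 10^6.
SE(Ŷ) = √(2.3531409 × 10^6) = 1534.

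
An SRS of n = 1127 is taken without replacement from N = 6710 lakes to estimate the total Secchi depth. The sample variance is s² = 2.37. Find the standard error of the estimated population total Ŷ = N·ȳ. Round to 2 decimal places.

280.68

Var(Ŷ) = N²·Var(ȳ) = N²·(1 − n/N)·s²/n.
f = 1127/6710 = 0.16795827; Var(ȳ) = 0.83204173·2.37/1127 = 0.001749724.
Var(Ŷ) = 6710² · 0.001749724 = 78779.748.
SE(Ŷ) = √(78779.748) = 280.68.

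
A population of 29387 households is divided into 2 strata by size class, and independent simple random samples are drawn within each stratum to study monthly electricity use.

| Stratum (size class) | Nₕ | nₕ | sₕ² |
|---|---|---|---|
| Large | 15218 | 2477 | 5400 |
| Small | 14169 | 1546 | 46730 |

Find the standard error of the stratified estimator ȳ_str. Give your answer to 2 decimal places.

2.60

Var(ȳ_str) = Σₕ Wₕ²(1 − fₕ)sₕ²/nₕ with Wₕ = Nₕ/N, N = 29387.
Large: Wₕ = 0.51784803; term = 0.51784803²·(1 − 0.16276778)·5400/2477 = 0.48946128.
Small: Wₕ = 0.48215197; term = 0.48215197²·(1 − 0.10911144)·46730/1546 = 6.2600466.
Sum = 6.7495079.
SE = √(6.7495079) = 2.60.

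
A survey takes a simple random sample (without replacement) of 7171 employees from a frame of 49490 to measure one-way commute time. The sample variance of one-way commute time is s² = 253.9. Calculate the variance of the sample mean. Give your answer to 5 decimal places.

0.03028

Under SRS without replacement, Var(ȳ) = (1 − f)·s²/n with f = n/N = 7171/49490 = 0.14489796.
Var(ȳ) = (1 − 0.14489796)·253.9/7171 = 0.85510204·0.035406498 = 0.030276169.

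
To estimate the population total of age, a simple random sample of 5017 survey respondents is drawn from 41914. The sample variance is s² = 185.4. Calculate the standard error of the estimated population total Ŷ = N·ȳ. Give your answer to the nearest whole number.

7560

Var(Ŷ) = N²·Var(ȳ) = N²·(1 − n/N)·s²/n.
f = 5017/41914 = 0.11969748; Var(ȳ) = 0.88030252·185.4/5017 = 0.032531012.
Var(Ŷ) = 41914² · 0.032531012 = 5.7149942 × 10^7.
SE(Ŷ) = √(5.7149942 × 10^7) = 7560.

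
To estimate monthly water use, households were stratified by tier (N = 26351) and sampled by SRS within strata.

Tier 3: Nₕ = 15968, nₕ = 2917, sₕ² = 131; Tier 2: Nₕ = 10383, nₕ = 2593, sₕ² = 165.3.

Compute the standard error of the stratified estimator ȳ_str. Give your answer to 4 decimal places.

0.1446

Var(ȳ_str) = Σₕ Wₕ²(1 − fₕ)sₕ²/nₕ with Wₕ = Nₕ/N, N = 26351.
Tier 3: Wₕ = 0.60597321; term = 0.60597321²·(1 − 0.18267786)·131/2917 = 0.013478296.
Tier 2: Wₕ = 0.39402679; term = 0.39402679²·(1 − 0.24973514)·165.3/2593 = 0.0074256837.
Sum = 0.02090398.
SE = √(0.02090398) = 0.1446.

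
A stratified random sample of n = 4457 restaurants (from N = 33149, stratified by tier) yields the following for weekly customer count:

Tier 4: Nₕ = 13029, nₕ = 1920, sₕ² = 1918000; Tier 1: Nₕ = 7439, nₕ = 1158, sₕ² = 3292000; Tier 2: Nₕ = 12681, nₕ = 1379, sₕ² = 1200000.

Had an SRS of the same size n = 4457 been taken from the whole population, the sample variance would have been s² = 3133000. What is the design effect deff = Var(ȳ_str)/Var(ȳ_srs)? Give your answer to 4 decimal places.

0.6015

Var(ȳ_str) = Σ Wₕ²(1−fₕ)sₕ²/nₕ with Wₕ = Nₕ/33149:
  Tier 4: (13029/33149)²·(1−1920/13029)·1918000/1920 = 131.58081
  Tier 1: (7439/33149)²·(1−1158/7439)·3292000/1158 = 120.87981
  Tier 2: (12681/33149)²·(1−1379/12681)·1200000/1379 = 113.49714
  → Var(ȳ_str) = 365.95776.
Var(ȳ_srs) = (1 − 4457/33149)·3133000/4457 = 608.42654.
deff = 365.95776 / 608.42654 = 0.6015.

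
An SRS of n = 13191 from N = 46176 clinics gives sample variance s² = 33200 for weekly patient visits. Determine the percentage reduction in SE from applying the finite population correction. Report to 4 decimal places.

15.4818

f = n/N = 13191/46176 = 0.28566788.
SE_no-fpc = √(s²/n) = 1.5864639; SE_fpc = √((1−f)s²/n) = 1.3408502.
Ratio = √(1−f) = 0.84518171. Reduction = 100·(1 − 0.84518171) = 15.4818%.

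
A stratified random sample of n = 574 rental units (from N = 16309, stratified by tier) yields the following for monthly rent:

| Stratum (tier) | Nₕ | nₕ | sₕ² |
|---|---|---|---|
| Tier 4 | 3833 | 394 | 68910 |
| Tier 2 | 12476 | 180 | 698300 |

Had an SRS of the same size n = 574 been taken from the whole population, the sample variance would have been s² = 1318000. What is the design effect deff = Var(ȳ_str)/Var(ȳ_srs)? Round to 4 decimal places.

Var(ȳ_str) = Σ Wₕ²(1−fₕ)sₕ²/nₕ with Wₕ = Nₕ/16309:
  Tier 4: (3833/16309)²·(1−394/3833)·68910/394 = 8.6676698
  Tier 2: (12476/16309)²·(1−180/12476)·698300/180 = 2237.4539
  → Var(ȳ_str) = 2246.1216.
Var(ȳ_srs) = (1 − 574/16309)·1318000/574 = 2215.353.
deff = 2246.1216 / 2215.353 = 1.0139.

1.0139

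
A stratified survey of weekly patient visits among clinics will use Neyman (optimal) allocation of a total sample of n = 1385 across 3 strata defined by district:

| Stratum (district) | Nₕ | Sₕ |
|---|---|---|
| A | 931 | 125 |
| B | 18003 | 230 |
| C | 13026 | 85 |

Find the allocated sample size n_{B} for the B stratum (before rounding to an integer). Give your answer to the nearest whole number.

1069

Neyman allocation: nₕ = n·NₕSₕ / Σⱼ NⱼSⱼ.
Σ NⱼSⱼ = 931·125 + 18003·230 + 13026·85 = 5.364275 × 10^6.
n_{B} = 1385·18003·230 / (5.364275 × 10^6) = 1069.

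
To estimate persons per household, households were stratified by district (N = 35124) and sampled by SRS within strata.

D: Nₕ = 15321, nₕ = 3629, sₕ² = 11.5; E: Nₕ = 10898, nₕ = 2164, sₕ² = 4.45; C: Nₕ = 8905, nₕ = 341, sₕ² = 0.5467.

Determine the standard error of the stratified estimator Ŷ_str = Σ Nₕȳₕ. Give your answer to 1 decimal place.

Var(Ŷ_str) = Σₕ Nₕ²(1 − fₕ)sₕ²/nₕ.
D: 15321²·(1 − 3629/15321)·11.5/3629 = 567658.04.
E: 10898²·(1 − 2164/10898)·4.45/2164 = 195732.41.
C: 8905²·(1 − 341/8905)·0.5467/341 = 122265.88.
Sum = 885656.33.
SE = √(885656.33) = 941.1.

941.1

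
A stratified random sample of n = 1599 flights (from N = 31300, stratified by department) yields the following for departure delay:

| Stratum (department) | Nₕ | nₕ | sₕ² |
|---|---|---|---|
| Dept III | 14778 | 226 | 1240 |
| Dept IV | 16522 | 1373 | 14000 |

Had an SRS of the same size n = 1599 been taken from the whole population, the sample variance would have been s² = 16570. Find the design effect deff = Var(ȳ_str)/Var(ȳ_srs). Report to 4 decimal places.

Var(ȳ_str) = Σ Wₕ²(1−fₕ)sₕ²/nₕ with Wₕ = Nₕ/31300:
  Dept III: (14778/31300)²·(1−226/14778)·1240/226 = 1.2043783
  Dept IV: (16522/31300)²·(1−1373/16522)·14000/1373 = 2.6050461
  → Var(ȳ_str) = 3.8094244.
Var(ȳ_srs) = (1 − 1599/31300)·16570/1599 = 9.8333337.
deff = 3.8094244 / 9.8333337 = 0.3874.

0.3874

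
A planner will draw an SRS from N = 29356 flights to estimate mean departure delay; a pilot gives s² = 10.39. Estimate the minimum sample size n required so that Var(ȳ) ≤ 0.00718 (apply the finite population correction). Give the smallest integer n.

1380

Without fpc, n₀ = s²/D = 10.39/0.00718 = 1447.0752.
With fpc, (1 − n/N)·s²/n ≤ D requires n ≥ n₀/(1 + n₀/N) = 1447.0752/(1 + 1447.0752/29356) = 1379.0941.
Rounding up, n = 1380.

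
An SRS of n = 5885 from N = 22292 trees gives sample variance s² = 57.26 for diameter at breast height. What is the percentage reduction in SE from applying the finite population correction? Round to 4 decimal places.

14.2093

f = n/N = 5885/22292 = 0.26399605.
SE_no-fpc = √(s²/n) = 0.098639858; SE_fpc = √((1−f)s²/n) = 0.084623797.
Ratio = √(1−f) = 0.85790672. Reduction = 100·(1 − 0.85790672) = 14.2093%.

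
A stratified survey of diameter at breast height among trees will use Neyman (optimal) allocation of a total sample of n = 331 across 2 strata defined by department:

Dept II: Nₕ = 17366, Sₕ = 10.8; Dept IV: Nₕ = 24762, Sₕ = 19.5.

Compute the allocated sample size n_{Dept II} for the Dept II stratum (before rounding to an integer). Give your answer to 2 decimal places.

92.60

Neyman allocation: nₕ = n·NₕSₕ / Σⱼ NⱼSⱼ.
Σ NⱼSⱼ = 17366·10.8 + 24762·19.5 = 670411.8.
n_{Dept II} = 331·17366·10.8 / 670411.8 = 92.60.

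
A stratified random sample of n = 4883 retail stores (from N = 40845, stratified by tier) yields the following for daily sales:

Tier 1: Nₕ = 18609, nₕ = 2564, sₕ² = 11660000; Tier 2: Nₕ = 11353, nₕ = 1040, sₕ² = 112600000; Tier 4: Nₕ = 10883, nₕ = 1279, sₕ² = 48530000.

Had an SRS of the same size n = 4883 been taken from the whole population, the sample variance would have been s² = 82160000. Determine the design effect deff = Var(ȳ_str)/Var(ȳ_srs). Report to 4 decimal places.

0.7283

Var(ȳ_str) = Σ Wₕ²(1−fₕ)sₕ²/nₕ with Wₕ = Nₕ/40845:
  Tier 1: (18609/40845)²·(1−2564/18609)·11660000/2564 = 813.88958
  Tier 2: (11353/40845)²·(1−1040/11353)·112600000/1040 = 7598.4132
  Tier 4: (10883/40845)²·(1−1279/10883)·48530000/1279 = 2377.1836
  → Var(ȳ_str) = 10789.486.
Var(ȳ_srs) = (1 − 4883/40845)·82160000/4883 = 14814.215.
deff = 10789.486 / 14814.215 = 0.7283.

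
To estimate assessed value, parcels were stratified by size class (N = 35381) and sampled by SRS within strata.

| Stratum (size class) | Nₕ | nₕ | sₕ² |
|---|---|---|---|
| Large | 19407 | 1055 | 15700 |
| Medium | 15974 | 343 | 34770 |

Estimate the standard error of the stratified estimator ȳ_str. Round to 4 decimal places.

Var(ȳ_str) = Σₕ Wₕ²(1 − fₕ)sₕ²/nₕ with Wₕ = Nₕ/N, N = 35381.
Large: Wₕ = 0.54851474; term = 0.54851474²·(1 − 0.05436183)·15700/1055 = 4.2339799.
Medium: Wₕ = 0.45148526; term = 0.45148526²·(1 − 0.02147239)·34770/343 = 20.219518.
Sum = 24.453498.
SE = √(24.453498) = 4.9450.

4.9450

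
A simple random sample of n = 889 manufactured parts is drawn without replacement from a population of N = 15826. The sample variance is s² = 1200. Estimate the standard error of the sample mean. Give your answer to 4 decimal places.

1.1287

Under SRS without replacement, Var(ȳ) = (1 − f)·s²/n with f = n/N = 889/15826 = 0.05617339.
Var(ȳ) = (1 − 0.05617339)·1200/889 = 0.94382661·1.3498313 = 1.2740067.
SE(ȳ) = √(1.2740067) = 1.1287.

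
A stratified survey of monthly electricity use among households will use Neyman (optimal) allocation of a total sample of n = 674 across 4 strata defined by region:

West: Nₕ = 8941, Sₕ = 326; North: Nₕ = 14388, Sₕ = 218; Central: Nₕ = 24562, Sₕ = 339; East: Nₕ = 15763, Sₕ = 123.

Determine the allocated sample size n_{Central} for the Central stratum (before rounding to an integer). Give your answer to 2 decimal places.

343.95

Neyman allocation: nₕ = n·NₕSₕ / Σⱼ NⱼSⱼ.
Σ NⱼSⱼ = 8941·326 + 14388·218 + 24562·339 + 15763·123 = 1.6316717 × 10^7.
n_{Central} = 674·24562·339 / (1.6316717 × 10^7) = 343.95.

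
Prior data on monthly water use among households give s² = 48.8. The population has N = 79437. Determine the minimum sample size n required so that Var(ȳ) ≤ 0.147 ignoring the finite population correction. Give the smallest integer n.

332

Without fpc, n₀ = s²/D = 48.8/0.147 = 331.9728.
Rounding up, n = 332.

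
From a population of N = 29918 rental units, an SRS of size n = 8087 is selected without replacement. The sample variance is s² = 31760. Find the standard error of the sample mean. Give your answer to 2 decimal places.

1.69

Under SRS without replacement, Var(ȳ) = (1 − f)·s²/n with f = n/N = 8087/29918 = 0.27030550.
Var(ȳ) = (1 − 0.27030550)·31760/8087 = 0.72969450·3.9272907 = 2.8657224.
SE(ȳ) = √(2.8657224) = 1.69.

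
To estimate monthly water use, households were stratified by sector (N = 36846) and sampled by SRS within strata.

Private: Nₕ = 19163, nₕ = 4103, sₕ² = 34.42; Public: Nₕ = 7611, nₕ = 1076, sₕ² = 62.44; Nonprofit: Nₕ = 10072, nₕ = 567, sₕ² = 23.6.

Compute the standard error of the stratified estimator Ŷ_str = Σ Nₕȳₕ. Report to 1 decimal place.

3048.3

Var(Ŷ_str) = Σₕ Nₕ²(1 − fₕ)sₕ²/nₕ.
Private: 19163²·(1 − 4103/19163)·34.42/4103 = 2.4210169 × 10^6.
Public: 7611²·(1 − 1076/7611)·62.44/1076 = 2.8862765 × 10^6.
Nonprofit: 10072²·(1 − 567/10072)·23.6/567 = 3.9847106 × 10^6.
Sum = 9.292004 × 10^6.
SE = √(9.292004 × 10^6) = 3048.3.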